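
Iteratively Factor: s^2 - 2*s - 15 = (s + 3)*(s - 5)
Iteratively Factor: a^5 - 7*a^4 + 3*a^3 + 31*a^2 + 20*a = (a + 1)*(a^4 - 8*a^3 + 11*a^2 + 20*a) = a*(a + 1)*(a^3 - 8*a^2 + 11*a + 20) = a*(a - 5)*(a + 1)*(a^2 - 3*a - 4) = a*(a - 5)*(a + 1)^2*(a - 4)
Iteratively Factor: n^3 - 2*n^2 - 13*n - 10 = (n - 5)*(n^2 + 3*n + 2) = (n - 5)*(n + 1)*(n + 2)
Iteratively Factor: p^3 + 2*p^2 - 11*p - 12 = (p + 4)*(p^2 - 2*p - 3) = (p - 3)*(p + 4)*(p + 1)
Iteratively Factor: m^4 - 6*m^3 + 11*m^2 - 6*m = (m - 1)*(m^3 - 5*m^2 + 6*m) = (m - 2)*(m - 1)*(m^2 - 3*m) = (m - 3)*(m - 2)*(m - 1)*(m)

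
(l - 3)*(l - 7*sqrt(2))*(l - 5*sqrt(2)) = l^3 - 12*sqrt(2)*l^2 - 3*l^2 + 36*sqrt(2)*l + 70*l - 210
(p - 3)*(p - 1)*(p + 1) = p^3 - 3*p^2 - p + 3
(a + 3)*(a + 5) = a^2 + 8*a + 15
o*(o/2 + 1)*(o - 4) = o^3/2 - o^2 - 4*o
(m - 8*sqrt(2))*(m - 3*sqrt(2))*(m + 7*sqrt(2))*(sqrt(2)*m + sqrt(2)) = sqrt(2)*m^4 - 8*m^3 + sqrt(2)*m^3 - 106*sqrt(2)*m^2 - 8*m^2 - 106*sqrt(2)*m + 672*m + 672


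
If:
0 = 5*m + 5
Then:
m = -1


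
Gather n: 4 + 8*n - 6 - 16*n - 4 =-8*n - 6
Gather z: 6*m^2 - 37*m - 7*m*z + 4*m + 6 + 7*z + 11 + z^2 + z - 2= 6*m^2 - 33*m + z^2 + z*(8 - 7*m) + 15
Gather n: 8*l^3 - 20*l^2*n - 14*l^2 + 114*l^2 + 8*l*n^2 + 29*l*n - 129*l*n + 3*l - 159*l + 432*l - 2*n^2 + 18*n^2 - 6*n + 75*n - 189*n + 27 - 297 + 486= 8*l^3 + 100*l^2 + 276*l + n^2*(8*l + 16) + n*(-20*l^2 - 100*l - 120) + 216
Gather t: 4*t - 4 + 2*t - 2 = 6*t - 6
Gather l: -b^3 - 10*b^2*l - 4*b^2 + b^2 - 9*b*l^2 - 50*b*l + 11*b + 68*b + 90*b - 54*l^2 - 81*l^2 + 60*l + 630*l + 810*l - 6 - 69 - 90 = -b^3 - 3*b^2 + 169*b + l^2*(-9*b - 135) + l*(-10*b^2 - 50*b + 1500) - 165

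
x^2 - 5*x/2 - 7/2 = (x - 7/2)*(x + 1)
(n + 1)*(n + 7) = n^2 + 8*n + 7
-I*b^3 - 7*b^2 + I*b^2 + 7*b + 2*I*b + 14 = (b - 2)*(b - 7*I)*(-I*b - I)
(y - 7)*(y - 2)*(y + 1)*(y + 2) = y^4 - 6*y^3 - 11*y^2 + 24*y + 28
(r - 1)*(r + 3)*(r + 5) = r^3 + 7*r^2 + 7*r - 15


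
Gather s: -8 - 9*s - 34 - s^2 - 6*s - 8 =-s^2 - 15*s - 50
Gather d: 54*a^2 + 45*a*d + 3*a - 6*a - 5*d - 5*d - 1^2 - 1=54*a^2 - 3*a + d*(45*a - 10) - 2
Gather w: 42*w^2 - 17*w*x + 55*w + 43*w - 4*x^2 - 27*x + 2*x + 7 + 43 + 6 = 42*w^2 + w*(98 - 17*x) - 4*x^2 - 25*x + 56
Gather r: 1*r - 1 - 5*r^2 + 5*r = -5*r^2 + 6*r - 1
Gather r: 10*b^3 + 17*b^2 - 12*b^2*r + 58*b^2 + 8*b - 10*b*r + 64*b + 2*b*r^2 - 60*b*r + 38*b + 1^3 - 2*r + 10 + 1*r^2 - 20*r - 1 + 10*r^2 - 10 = 10*b^3 + 75*b^2 + 110*b + r^2*(2*b + 11) + r*(-12*b^2 - 70*b - 22)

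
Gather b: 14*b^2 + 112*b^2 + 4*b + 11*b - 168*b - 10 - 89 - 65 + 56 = 126*b^2 - 153*b - 108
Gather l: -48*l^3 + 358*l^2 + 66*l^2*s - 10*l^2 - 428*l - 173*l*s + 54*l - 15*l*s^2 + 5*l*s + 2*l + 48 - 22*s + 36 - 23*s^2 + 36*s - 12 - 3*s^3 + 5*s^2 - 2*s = -48*l^3 + l^2*(66*s + 348) + l*(-15*s^2 - 168*s - 372) - 3*s^3 - 18*s^2 + 12*s + 72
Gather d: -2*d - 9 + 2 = -2*d - 7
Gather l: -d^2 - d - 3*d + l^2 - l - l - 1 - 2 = -d^2 - 4*d + l^2 - 2*l - 3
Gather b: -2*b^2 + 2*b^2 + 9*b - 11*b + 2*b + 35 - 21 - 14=0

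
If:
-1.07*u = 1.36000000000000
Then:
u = -1.27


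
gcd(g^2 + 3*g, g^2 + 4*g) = g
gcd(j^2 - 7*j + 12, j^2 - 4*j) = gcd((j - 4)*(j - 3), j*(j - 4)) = j - 4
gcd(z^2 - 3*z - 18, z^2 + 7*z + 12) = z + 3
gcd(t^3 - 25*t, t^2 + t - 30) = t - 5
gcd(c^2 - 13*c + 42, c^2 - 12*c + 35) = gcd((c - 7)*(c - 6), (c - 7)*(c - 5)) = c - 7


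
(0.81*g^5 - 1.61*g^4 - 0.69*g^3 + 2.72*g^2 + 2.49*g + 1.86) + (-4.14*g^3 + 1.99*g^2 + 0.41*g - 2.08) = 0.81*g^5 - 1.61*g^4 - 4.83*g^3 + 4.71*g^2 + 2.9*g - 0.22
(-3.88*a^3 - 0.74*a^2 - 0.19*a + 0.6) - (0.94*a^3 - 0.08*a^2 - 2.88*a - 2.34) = -4.82*a^3 - 0.66*a^2 + 2.69*a + 2.94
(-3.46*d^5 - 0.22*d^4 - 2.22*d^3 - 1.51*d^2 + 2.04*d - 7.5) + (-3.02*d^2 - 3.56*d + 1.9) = -3.46*d^5 - 0.22*d^4 - 2.22*d^3 - 4.53*d^2 - 1.52*d - 5.6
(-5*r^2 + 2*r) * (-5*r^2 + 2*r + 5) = 25*r^4 - 20*r^3 - 21*r^2 + 10*r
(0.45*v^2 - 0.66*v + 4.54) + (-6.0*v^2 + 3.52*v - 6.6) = -5.55*v^2 + 2.86*v - 2.06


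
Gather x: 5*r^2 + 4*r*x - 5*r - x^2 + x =5*r^2 - 5*r - x^2 + x*(4*r + 1)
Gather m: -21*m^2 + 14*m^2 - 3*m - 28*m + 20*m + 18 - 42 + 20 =-7*m^2 - 11*m - 4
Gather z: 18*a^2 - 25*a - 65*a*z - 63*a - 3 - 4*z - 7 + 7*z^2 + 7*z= 18*a^2 - 88*a + 7*z^2 + z*(3 - 65*a) - 10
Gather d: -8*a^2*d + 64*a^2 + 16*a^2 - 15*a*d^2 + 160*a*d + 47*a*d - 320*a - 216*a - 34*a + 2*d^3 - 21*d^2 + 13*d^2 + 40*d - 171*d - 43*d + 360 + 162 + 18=80*a^2 - 570*a + 2*d^3 + d^2*(-15*a - 8) + d*(-8*a^2 + 207*a - 174) + 540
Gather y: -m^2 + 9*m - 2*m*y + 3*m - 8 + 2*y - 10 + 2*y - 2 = -m^2 + 12*m + y*(4 - 2*m) - 20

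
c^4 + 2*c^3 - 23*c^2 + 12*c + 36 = (c - 3)*(c - 2)*(c + 1)*(c + 6)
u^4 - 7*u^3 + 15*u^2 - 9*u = u*(u - 3)^2*(u - 1)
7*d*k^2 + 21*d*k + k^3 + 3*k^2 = k*(7*d + k)*(k + 3)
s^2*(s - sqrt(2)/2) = s^3 - sqrt(2)*s^2/2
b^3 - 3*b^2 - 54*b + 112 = (b - 8)*(b - 2)*(b + 7)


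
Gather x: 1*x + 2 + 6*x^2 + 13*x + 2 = 6*x^2 + 14*x + 4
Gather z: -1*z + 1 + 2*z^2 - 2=2*z^2 - z - 1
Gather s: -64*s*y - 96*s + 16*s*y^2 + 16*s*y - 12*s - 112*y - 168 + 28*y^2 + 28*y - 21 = s*(16*y^2 - 48*y - 108) + 28*y^2 - 84*y - 189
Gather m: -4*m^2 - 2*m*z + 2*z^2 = -4*m^2 - 2*m*z + 2*z^2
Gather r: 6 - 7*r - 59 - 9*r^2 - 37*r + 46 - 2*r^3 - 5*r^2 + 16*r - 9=-2*r^3 - 14*r^2 - 28*r - 16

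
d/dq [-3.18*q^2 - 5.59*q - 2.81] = -6.36*q - 5.59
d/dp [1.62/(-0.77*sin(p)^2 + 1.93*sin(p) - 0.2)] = (2.4948*sin(p) - 3.1266)*cos(p)/(0.77*sin(p)^2 - 1.93*sin(p) + 0.2)^2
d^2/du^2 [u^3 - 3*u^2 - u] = 6*u - 6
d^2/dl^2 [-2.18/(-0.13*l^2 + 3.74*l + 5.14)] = (0.073684*l^2 - 2.119832*l - 2.18*(0.26*l - 3.74)*(0.52*l - 7.48) - 2.913352)/(-0.13*l^2 + 3.74*l + 5.14)^3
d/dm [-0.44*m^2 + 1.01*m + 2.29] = 1.01 - 0.88*m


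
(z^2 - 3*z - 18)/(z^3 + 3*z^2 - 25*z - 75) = (z - 6)/(z^2 - 25)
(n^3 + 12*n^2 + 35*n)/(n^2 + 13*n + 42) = n*(n + 5)/(n + 6)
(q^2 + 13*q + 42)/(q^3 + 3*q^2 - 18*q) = (q + 7)/(q*(q - 3))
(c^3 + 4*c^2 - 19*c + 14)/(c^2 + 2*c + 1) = (c^3 + 4*c^2 - 19*c + 14)/(c^2 + 2*c + 1)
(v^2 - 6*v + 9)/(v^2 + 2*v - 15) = (v - 3)/(v + 5)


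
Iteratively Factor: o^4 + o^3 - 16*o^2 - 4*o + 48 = (o + 2)*(o^3 - o^2 - 14*o + 24) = (o - 3)*(o + 2)*(o^2 + 2*o - 8) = (o - 3)*(o - 2)*(o + 2)*(o + 4)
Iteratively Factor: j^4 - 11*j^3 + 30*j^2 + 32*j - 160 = (j - 4)*(j^3 - 7*j^2 + 2*j + 40) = (j - 4)^2*(j^2 - 3*j - 10) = (j - 4)^2*(j + 2)*(j - 5)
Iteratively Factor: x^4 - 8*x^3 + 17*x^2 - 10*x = (x - 5)*(x^3 - 3*x^2 + 2*x) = (x - 5)*(x - 2)*(x^2 - x) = x*(x - 5)*(x - 2)*(x - 1)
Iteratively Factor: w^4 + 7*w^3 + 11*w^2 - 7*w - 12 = (w + 1)*(w^3 + 6*w^2 + 5*w - 12) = (w + 1)*(w + 4)*(w^2 + 2*w - 3) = (w + 1)*(w + 3)*(w + 4)*(w - 1)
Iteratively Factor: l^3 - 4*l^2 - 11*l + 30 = (l - 2)*(l^2 - 2*l - 15) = (l - 2)*(l + 3)*(l - 5)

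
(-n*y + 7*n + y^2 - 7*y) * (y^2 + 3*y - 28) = -n*y^3 + 4*n*y^2 + 49*n*y - 196*n + y^4 - 4*y^3 - 49*y^2 + 196*y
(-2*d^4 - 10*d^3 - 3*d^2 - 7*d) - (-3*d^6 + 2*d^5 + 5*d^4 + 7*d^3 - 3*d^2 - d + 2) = 3*d^6 - 2*d^5 - 7*d^4 - 17*d^3 - 6*d - 2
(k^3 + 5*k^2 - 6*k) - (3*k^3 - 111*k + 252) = -2*k^3 + 5*k^2 + 105*k - 252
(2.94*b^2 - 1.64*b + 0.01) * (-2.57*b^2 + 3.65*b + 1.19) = -7.5558*b^4 + 14.9458*b^3 - 2.5131*b^2 - 1.9151*b + 0.0119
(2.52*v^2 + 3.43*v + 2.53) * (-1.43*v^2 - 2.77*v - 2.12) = -3.6036*v^4 - 11.8853*v^3 - 18.4614*v^2 - 14.2797*v - 5.3636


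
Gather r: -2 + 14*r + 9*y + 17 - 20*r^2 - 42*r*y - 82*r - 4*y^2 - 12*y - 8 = -20*r^2 + r*(-42*y - 68) - 4*y^2 - 3*y + 7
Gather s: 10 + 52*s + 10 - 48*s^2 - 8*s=-48*s^2 + 44*s + 20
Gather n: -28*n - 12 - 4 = -28*n - 16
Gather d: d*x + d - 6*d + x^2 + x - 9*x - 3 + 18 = d*(x - 5) + x^2 - 8*x + 15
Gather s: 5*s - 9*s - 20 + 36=16 - 4*s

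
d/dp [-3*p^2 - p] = -6*p - 1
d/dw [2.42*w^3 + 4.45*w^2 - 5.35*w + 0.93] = 7.26*w^2 + 8.9*w - 5.35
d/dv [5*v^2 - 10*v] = 10*v - 10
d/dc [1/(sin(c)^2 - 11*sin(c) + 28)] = (11 - 2*sin(c))*cos(c)/(sin(c)^2 - 11*sin(c) + 28)^2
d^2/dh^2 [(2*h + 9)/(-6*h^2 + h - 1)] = 2*(-(2*h + 9)*(12*h - 1)^2 + 4*(9*h + 13)*(6*h^2 - h + 1))/(6*h^2 - h + 1)^3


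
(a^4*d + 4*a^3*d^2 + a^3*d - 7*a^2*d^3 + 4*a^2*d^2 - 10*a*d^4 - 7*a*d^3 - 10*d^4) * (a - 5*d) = a^5*d - a^4*d^2 + a^4*d - 27*a^3*d^3 - a^3*d^2 + 25*a^2*d^4 - 27*a^2*d^3 + 50*a*d^5 + 25*a*d^4 + 50*d^5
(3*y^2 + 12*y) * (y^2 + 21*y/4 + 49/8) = 3*y^4 + 111*y^3/4 + 651*y^2/8 + 147*y/2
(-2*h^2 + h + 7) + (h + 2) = -2*h^2 + 2*h + 9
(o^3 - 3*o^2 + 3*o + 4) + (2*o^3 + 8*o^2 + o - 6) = 3*o^3 + 5*o^2 + 4*o - 2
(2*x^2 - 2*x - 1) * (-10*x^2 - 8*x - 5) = -20*x^4 + 4*x^3 + 16*x^2 + 18*x + 5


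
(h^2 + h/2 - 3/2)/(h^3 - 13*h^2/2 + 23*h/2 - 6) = (2*h + 3)/(2*h^2 - 11*h + 12)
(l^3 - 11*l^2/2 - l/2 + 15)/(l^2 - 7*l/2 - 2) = (-2*l^3 + 11*l^2 + l - 30)/(-2*l^2 + 7*l + 4)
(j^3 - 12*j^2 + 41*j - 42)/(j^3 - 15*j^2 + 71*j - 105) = (j - 2)/(j - 5)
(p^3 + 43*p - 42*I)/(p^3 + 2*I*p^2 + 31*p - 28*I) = (p - 6*I)/(p - 4*I)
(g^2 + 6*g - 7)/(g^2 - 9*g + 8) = (g + 7)/(g - 8)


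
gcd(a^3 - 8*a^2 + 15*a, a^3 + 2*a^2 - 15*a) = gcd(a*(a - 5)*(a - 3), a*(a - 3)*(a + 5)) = a^2 - 3*a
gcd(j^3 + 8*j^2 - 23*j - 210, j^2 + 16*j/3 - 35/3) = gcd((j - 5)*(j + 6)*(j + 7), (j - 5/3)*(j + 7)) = j + 7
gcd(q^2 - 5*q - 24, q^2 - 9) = q + 3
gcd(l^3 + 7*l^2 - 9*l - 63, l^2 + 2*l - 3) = l + 3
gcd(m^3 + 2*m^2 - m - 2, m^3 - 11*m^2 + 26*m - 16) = m - 1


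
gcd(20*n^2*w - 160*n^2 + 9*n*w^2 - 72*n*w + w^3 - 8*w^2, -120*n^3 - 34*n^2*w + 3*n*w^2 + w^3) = 20*n^2 + 9*n*w + w^2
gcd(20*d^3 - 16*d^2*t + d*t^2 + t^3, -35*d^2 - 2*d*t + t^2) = 5*d + t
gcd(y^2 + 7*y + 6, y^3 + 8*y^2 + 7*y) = y + 1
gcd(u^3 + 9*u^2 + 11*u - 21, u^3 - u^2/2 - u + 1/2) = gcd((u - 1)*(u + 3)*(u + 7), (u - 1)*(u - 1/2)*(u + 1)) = u - 1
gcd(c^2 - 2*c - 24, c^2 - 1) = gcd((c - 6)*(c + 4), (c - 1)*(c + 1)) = 1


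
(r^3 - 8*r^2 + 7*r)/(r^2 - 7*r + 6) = r*(r - 7)/(r - 6)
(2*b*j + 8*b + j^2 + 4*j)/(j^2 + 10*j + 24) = (2*b + j)/(j + 6)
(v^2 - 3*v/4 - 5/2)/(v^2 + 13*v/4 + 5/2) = (v - 2)/(v + 2)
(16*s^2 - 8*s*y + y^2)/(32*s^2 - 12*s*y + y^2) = (-4*s + y)/(-8*s + y)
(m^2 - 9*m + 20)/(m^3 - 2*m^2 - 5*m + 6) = (m^2 - 9*m + 20)/(m^3 - 2*m^2 - 5*m + 6)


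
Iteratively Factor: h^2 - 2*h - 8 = (h + 2)*(h - 4)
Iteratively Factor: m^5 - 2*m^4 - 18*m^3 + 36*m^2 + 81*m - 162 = (m + 3)*(m^4 - 5*m^3 - 3*m^2 + 45*m - 54) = (m + 3)^2*(m^3 - 8*m^2 + 21*m - 18) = (m - 3)*(m + 3)^2*(m^2 - 5*m + 6) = (m - 3)^2*(m + 3)^2*(m - 2)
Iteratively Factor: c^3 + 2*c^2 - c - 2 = (c + 1)*(c^2 + c - 2) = (c - 1)*(c + 1)*(c + 2)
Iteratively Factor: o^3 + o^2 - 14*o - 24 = (o + 3)*(o^2 - 2*o - 8) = (o - 4)*(o + 3)*(o + 2)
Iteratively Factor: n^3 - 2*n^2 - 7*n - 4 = (n + 1)*(n^2 - 3*n - 4) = (n + 1)^2*(n - 4)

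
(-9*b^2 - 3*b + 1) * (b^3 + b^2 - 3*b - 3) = -9*b^5 - 12*b^4 + 25*b^3 + 37*b^2 + 6*b - 3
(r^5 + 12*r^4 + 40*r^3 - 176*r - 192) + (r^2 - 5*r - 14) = r^5 + 12*r^4 + 40*r^3 + r^2 - 181*r - 206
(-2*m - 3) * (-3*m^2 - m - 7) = 6*m^3 + 11*m^2 + 17*m + 21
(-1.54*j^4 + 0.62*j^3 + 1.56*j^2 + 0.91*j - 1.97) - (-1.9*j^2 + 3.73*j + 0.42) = -1.54*j^4 + 0.62*j^3 + 3.46*j^2 - 2.82*j - 2.39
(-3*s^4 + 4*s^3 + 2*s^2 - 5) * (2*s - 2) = -6*s^5 + 14*s^4 - 4*s^3 - 4*s^2 - 10*s + 10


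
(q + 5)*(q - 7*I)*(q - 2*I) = q^3 + 5*q^2 - 9*I*q^2 - 14*q - 45*I*q - 70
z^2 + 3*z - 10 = (z - 2)*(z + 5)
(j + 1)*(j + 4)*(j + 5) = j^3 + 10*j^2 + 29*j + 20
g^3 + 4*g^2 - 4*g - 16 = (g - 2)*(g + 2)*(g + 4)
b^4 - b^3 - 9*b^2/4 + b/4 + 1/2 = (b - 2)*(b - 1/2)*(b + 1/2)*(b + 1)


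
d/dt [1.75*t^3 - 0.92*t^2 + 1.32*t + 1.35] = 5.25*t^2 - 1.84*t + 1.32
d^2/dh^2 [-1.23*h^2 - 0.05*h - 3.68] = -2.46000000000000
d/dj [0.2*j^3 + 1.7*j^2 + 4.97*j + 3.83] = 0.6*j^2 + 3.4*j + 4.97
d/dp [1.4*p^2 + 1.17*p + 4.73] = 2.8*p + 1.17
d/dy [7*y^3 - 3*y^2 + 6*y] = 21*y^2 - 6*y + 6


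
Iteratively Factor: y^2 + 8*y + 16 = (y + 4)*(y + 4)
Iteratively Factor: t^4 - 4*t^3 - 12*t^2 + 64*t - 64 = (t + 4)*(t^3 - 8*t^2 + 20*t - 16) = (t - 4)*(t + 4)*(t^2 - 4*t + 4) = (t - 4)*(t - 2)*(t + 4)*(t - 2)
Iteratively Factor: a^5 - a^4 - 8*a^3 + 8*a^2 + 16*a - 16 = (a - 2)*(a^4 + a^3 - 6*a^2 - 4*a + 8) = (a - 2)*(a + 2)*(a^3 - a^2 - 4*a + 4) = (a - 2)^2*(a + 2)*(a^2 + a - 2) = (a - 2)^2*(a - 1)*(a + 2)*(a + 2)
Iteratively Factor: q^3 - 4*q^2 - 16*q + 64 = (q - 4)*(q^2 - 16) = (q - 4)*(q + 4)*(q - 4)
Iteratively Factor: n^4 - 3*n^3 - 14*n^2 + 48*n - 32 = (n - 2)*(n^3 - n^2 - 16*n + 16) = (n - 4)*(n - 2)*(n^2 + 3*n - 4) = (n - 4)*(n - 2)*(n - 1)*(n + 4)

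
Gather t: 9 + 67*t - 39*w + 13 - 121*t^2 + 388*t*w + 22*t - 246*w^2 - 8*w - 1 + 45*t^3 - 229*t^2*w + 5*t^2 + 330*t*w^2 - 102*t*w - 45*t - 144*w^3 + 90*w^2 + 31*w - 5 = 45*t^3 + t^2*(-229*w - 116) + t*(330*w^2 + 286*w + 44) - 144*w^3 - 156*w^2 - 16*w + 16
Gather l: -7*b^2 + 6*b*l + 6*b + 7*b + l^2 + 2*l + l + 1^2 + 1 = -7*b^2 + 13*b + l^2 + l*(6*b + 3) + 2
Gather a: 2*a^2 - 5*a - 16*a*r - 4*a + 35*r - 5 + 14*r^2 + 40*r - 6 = 2*a^2 + a*(-16*r - 9) + 14*r^2 + 75*r - 11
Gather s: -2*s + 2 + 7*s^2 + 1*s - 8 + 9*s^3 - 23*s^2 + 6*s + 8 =9*s^3 - 16*s^2 + 5*s + 2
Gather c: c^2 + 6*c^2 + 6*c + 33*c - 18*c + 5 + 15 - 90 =7*c^2 + 21*c - 70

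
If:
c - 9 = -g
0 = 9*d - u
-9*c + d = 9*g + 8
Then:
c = 9 - g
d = 89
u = 801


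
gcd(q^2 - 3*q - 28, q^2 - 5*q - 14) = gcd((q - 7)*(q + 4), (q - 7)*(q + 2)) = q - 7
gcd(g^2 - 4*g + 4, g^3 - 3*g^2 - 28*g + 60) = g - 2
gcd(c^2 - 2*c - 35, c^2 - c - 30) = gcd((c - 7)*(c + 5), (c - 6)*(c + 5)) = c + 5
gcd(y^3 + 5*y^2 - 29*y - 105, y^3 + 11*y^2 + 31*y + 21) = y^2 + 10*y + 21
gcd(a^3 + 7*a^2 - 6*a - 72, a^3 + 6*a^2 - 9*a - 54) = a^2 + 3*a - 18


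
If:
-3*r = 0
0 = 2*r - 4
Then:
No Solution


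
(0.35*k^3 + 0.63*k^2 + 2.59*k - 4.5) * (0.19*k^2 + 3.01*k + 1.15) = 0.0665*k^5 + 1.1732*k^4 + 2.7909*k^3 + 7.6654*k^2 - 10.5665*k - 5.175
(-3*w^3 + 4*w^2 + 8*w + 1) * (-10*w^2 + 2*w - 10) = 30*w^5 - 46*w^4 - 42*w^3 - 34*w^2 - 78*w - 10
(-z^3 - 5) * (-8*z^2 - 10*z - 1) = 8*z^5 + 10*z^4 + z^3 + 40*z^2 + 50*z + 5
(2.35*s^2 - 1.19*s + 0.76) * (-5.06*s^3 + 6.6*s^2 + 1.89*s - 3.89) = -11.891*s^5 + 21.5314*s^4 - 7.2581*s^3 - 6.3746*s^2 + 6.0655*s - 2.9564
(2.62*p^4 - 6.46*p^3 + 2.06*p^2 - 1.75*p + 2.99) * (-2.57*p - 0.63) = -6.7334*p^5 + 14.9516*p^4 - 1.2244*p^3 + 3.1997*p^2 - 6.5818*p - 1.8837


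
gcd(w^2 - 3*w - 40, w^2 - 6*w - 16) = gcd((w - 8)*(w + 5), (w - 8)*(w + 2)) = w - 8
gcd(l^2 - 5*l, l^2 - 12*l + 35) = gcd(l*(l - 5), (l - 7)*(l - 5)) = l - 5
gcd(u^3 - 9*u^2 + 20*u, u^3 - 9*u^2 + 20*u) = u^3 - 9*u^2 + 20*u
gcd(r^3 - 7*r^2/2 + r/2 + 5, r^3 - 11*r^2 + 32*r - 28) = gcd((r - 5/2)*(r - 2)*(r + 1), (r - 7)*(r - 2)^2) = r - 2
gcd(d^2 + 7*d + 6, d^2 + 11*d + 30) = d + 6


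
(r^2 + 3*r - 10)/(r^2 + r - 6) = (r + 5)/(r + 3)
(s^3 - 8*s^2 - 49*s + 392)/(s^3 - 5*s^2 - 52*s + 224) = (s - 7)/(s - 4)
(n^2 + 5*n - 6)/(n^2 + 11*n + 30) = (n - 1)/(n + 5)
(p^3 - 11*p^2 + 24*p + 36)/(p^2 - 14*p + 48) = (p^2 - 5*p - 6)/(p - 8)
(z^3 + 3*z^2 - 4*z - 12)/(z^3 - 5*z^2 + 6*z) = (z^2 + 5*z + 6)/(z*(z - 3))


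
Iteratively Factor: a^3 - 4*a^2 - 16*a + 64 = (a - 4)*(a^2 - 16) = (a - 4)^2*(a + 4)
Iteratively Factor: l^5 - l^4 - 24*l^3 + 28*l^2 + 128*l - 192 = (l - 2)*(l^4 + l^3 - 22*l^2 - 16*l + 96) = (l - 2)^2*(l^3 + 3*l^2 - 16*l - 48) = (l - 2)^2*(l + 3)*(l^2 - 16) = (l - 4)*(l - 2)^2*(l + 3)*(l + 4)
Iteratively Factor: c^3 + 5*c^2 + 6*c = (c)*(c^2 + 5*c + 6) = c*(c + 3)*(c + 2)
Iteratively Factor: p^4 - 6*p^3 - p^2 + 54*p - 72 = (p + 3)*(p^3 - 9*p^2 + 26*p - 24) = (p - 2)*(p + 3)*(p^2 - 7*p + 12) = (p - 4)*(p - 2)*(p + 3)*(p - 3)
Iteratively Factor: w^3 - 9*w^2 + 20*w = (w)*(w^2 - 9*w + 20) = w*(w - 4)*(w - 5)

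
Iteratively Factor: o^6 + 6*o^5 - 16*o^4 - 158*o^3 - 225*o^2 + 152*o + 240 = (o + 4)*(o^5 + 2*o^4 - 24*o^3 - 62*o^2 + 23*o + 60) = (o - 5)*(o + 4)*(o^4 + 7*o^3 + 11*o^2 - 7*o - 12) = (o - 5)*(o + 4)^2*(o^3 + 3*o^2 - o - 3) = (o - 5)*(o - 1)*(o + 4)^2*(o^2 + 4*o + 3) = (o - 5)*(o - 1)*(o + 3)*(o + 4)^2*(o + 1)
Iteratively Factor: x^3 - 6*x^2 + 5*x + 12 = (x + 1)*(x^2 - 7*x + 12) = (x - 3)*(x + 1)*(x - 4)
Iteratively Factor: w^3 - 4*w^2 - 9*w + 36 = (w - 4)*(w^2 - 9) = (w - 4)*(w + 3)*(w - 3)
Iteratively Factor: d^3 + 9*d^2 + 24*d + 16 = (d + 1)*(d^2 + 8*d + 16) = (d + 1)*(d + 4)*(d + 4)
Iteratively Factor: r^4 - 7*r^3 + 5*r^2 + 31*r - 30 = (r + 2)*(r^3 - 9*r^2 + 23*r - 15) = (r - 3)*(r + 2)*(r^2 - 6*r + 5) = (r - 5)*(r - 3)*(r + 2)*(r - 1)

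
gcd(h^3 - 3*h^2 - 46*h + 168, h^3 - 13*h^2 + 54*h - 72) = h^2 - 10*h + 24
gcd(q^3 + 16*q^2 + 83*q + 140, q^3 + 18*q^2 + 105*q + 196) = q^2 + 11*q + 28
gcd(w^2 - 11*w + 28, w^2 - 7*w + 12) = w - 4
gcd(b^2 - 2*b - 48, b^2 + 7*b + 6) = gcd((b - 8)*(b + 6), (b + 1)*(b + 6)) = b + 6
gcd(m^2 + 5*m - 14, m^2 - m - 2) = m - 2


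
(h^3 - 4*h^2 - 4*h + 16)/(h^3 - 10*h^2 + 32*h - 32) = (h + 2)/(h - 4)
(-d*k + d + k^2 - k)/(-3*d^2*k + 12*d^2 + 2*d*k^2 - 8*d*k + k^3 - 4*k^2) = (k - 1)/(3*d*k - 12*d + k^2 - 4*k)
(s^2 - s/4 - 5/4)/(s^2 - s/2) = (4*s^2 - s - 5)/(2*s*(2*s - 1))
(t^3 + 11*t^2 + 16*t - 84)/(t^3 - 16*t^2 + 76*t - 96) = (t^2 + 13*t + 42)/(t^2 - 14*t + 48)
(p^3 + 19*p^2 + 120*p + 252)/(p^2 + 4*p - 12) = (p^2 + 13*p + 42)/(p - 2)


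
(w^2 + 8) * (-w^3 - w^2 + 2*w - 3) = -w^5 - w^4 - 6*w^3 - 11*w^2 + 16*w - 24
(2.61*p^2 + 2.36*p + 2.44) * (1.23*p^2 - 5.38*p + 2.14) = 3.2103*p^4 - 11.139*p^3 - 4.1102*p^2 - 8.0768*p + 5.2216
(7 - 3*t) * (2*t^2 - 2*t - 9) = -6*t^3 + 20*t^2 + 13*t - 63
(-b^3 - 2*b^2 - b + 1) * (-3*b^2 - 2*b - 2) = 3*b^5 + 8*b^4 + 9*b^3 + 3*b^2 - 2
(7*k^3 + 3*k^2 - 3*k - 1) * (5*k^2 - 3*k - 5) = 35*k^5 - 6*k^4 - 59*k^3 - 11*k^2 + 18*k + 5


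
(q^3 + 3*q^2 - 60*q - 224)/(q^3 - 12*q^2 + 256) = (q + 7)/(q - 8)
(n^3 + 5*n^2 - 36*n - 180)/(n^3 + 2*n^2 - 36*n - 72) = (n + 5)/(n + 2)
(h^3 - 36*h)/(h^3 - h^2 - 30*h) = (h + 6)/(h + 5)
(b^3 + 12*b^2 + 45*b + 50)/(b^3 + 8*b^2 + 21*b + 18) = (b^2 + 10*b + 25)/(b^2 + 6*b + 9)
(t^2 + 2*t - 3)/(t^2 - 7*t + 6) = (t + 3)/(t - 6)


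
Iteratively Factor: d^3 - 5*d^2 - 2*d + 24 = (d - 4)*(d^2 - d - 6) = (d - 4)*(d + 2)*(d - 3)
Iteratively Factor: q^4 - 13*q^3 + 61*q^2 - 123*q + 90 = (q - 5)*(q^3 - 8*q^2 + 21*q - 18) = (q - 5)*(q - 2)*(q^2 - 6*q + 9) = (q - 5)*(q - 3)*(q - 2)*(q - 3)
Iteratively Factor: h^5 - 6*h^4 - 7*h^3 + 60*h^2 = (h)*(h^4 - 6*h^3 - 7*h^2 + 60*h) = h*(h - 4)*(h^3 - 2*h^2 - 15*h) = h^2*(h - 4)*(h^2 - 2*h - 15) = h^2*(h - 4)*(h + 3)*(h - 5)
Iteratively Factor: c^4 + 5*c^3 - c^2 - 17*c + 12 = (c + 3)*(c^3 + 2*c^2 - 7*c + 4) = (c - 1)*(c + 3)*(c^2 + 3*c - 4) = (c - 1)^2*(c + 3)*(c + 4)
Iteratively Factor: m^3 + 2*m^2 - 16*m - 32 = (m + 2)*(m^2 - 16) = (m - 4)*(m + 2)*(m + 4)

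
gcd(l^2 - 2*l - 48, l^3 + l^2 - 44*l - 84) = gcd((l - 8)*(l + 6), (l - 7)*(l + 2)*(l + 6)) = l + 6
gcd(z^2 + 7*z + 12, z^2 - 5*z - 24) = z + 3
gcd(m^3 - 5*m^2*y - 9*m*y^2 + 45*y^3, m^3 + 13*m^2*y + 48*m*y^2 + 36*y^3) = 1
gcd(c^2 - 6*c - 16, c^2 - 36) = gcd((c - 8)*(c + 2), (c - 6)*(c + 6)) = 1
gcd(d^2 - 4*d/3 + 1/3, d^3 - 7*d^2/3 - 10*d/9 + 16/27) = d - 1/3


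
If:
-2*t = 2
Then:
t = -1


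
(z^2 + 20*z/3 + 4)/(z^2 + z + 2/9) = 3*(z + 6)/(3*z + 1)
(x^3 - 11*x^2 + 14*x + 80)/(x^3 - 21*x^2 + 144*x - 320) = (x + 2)/(x - 8)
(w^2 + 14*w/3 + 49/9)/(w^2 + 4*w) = (9*w^2 + 42*w + 49)/(9*w*(w + 4))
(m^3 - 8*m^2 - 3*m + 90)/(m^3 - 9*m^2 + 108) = (m - 5)/(m - 6)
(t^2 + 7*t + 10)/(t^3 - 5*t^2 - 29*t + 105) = (t + 2)/(t^2 - 10*t + 21)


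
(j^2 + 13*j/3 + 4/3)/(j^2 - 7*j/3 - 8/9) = 3*(j + 4)/(3*j - 8)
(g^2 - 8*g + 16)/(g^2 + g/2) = 2*(g^2 - 8*g + 16)/(g*(2*g + 1))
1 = 1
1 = 1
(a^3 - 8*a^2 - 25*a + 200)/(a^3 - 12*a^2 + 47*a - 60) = (a^2 - 3*a - 40)/(a^2 - 7*a + 12)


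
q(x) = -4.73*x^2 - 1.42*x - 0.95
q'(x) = -9.46*x - 1.42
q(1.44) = -12.80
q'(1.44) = -15.04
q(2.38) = -31.12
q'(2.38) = -23.93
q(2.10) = -24.79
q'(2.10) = -21.29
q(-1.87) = -14.83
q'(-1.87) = 16.27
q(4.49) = -102.68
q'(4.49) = -43.90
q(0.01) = -0.96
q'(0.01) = -1.51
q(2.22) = -27.41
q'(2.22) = -22.42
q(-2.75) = -32.82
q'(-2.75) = 24.60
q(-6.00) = -162.71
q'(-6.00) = 55.34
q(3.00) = -47.78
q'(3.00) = -29.80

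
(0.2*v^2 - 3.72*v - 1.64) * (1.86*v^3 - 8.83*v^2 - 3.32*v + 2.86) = 0.372*v^5 - 8.6852*v^4 + 29.1332*v^3 + 27.4036*v^2 - 5.1944*v - 4.6904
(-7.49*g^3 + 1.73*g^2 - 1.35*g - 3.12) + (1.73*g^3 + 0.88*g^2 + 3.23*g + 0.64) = -5.76*g^3 + 2.61*g^2 + 1.88*g - 2.48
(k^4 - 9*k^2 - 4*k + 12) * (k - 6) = k^5 - 6*k^4 - 9*k^3 + 50*k^2 + 36*k - 72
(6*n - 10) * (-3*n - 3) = -18*n^2 + 12*n + 30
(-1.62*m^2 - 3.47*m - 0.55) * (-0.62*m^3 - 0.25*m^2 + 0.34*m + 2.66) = 1.0044*m^5 + 2.5564*m^4 + 0.6577*m^3 - 5.3515*m^2 - 9.4172*m - 1.463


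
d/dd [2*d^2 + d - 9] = 4*d + 1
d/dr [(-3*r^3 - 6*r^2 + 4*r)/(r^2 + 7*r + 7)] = (-3*r^4 - 42*r^3 - 109*r^2 - 84*r + 28)/(r^4 + 14*r^3 + 63*r^2 + 98*r + 49)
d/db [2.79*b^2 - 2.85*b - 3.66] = 5.58*b - 2.85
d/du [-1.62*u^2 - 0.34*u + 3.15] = -3.24*u - 0.34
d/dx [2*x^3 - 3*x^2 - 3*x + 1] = 6*x^2 - 6*x - 3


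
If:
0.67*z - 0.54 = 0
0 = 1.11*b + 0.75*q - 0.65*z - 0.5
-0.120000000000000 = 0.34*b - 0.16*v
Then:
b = 0.470588235294118*v - 0.352941176470588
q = 1.8875270705297 - 0.696470588235294*v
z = 0.81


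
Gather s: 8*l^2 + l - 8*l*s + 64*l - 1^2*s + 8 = 8*l^2 + 65*l + s*(-8*l - 1) + 8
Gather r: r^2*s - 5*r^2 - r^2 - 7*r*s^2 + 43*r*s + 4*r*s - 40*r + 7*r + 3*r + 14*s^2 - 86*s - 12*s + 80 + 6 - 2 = r^2*(s - 6) + r*(-7*s^2 + 47*s - 30) + 14*s^2 - 98*s + 84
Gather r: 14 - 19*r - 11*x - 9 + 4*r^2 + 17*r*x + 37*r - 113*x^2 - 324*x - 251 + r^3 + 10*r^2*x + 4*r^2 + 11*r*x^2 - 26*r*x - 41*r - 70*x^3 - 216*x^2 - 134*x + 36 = r^3 + r^2*(10*x + 8) + r*(11*x^2 - 9*x - 23) - 70*x^3 - 329*x^2 - 469*x - 210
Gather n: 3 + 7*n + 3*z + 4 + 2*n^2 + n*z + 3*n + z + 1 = 2*n^2 + n*(z + 10) + 4*z + 8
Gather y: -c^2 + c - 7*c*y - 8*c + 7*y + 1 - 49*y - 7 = -c^2 - 7*c + y*(-7*c - 42) - 6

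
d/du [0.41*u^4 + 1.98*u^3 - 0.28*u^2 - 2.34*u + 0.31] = 1.64*u^3 + 5.94*u^2 - 0.56*u - 2.34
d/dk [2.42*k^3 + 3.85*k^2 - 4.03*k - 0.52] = 7.26*k^2 + 7.7*k - 4.03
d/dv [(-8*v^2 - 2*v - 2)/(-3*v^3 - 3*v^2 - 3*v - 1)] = 4*(-6*v^4 - 3*v^3 + v - 1)/(9*v^6 + 18*v^5 + 27*v^4 + 24*v^3 + 15*v^2 + 6*v + 1)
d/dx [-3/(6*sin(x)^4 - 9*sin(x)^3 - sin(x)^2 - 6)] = 3*(24*sin(x)^2 - 27*sin(x) - 2)*sin(x)*cos(x)/(-6*sin(x)^4 + 9*sin(x)^3 + sin(x)^2 + 6)^2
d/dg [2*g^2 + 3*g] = 4*g + 3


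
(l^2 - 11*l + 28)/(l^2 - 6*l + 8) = (l - 7)/(l - 2)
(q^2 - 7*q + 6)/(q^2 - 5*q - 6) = (q - 1)/(q + 1)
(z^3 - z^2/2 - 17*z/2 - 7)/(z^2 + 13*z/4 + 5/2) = 2*(2*z^2 - 5*z - 7)/(4*z + 5)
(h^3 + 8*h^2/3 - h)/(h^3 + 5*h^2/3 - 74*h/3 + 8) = h*(h + 3)/(h^2 + 2*h - 24)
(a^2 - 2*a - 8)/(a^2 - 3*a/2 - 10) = 2*(a + 2)/(2*a + 5)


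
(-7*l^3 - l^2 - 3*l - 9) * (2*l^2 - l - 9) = -14*l^5 + 5*l^4 + 58*l^3 - 6*l^2 + 36*l + 81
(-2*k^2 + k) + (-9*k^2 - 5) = -11*k^2 + k - 5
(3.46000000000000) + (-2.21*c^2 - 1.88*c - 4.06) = -2.21*c^2 - 1.88*c - 0.6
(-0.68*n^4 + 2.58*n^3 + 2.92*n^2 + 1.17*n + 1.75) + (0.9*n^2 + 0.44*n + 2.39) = -0.68*n^4 + 2.58*n^3 + 3.82*n^2 + 1.61*n + 4.14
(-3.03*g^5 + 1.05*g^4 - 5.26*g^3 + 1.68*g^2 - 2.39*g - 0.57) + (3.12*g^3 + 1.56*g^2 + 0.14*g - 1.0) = -3.03*g^5 + 1.05*g^4 - 2.14*g^3 + 3.24*g^2 - 2.25*g - 1.57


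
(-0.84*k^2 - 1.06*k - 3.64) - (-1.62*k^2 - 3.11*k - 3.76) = 0.78*k^2 + 2.05*k + 0.12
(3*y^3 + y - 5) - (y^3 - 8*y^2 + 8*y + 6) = 2*y^3 + 8*y^2 - 7*y - 11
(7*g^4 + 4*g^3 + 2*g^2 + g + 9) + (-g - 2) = 7*g^4 + 4*g^3 + 2*g^2 + 7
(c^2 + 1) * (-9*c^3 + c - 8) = -9*c^5 - 8*c^3 - 8*c^2 + c - 8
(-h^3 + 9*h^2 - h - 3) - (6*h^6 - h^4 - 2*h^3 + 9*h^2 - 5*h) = -6*h^6 + h^4 + h^3 + 4*h - 3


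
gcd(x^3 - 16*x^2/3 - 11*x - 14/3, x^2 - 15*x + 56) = x - 7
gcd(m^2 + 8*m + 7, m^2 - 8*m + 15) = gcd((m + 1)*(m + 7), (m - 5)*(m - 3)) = 1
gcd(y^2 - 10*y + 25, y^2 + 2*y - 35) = y - 5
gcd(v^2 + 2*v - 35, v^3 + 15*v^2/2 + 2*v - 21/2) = v + 7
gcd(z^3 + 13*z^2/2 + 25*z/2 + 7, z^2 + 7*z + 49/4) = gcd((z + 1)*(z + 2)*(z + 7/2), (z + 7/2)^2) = z + 7/2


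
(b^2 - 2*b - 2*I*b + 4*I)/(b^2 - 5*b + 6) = (b - 2*I)/(b - 3)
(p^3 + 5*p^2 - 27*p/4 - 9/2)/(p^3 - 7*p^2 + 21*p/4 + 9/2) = (p + 6)/(p - 6)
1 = 1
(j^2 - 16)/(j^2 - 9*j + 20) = (j + 4)/(j - 5)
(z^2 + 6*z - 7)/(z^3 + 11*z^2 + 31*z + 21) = (z - 1)/(z^2 + 4*z + 3)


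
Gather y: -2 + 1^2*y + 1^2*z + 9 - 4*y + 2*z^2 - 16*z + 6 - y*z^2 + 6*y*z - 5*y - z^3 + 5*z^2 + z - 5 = y*(-z^2 + 6*z - 8) - z^3 + 7*z^2 - 14*z + 8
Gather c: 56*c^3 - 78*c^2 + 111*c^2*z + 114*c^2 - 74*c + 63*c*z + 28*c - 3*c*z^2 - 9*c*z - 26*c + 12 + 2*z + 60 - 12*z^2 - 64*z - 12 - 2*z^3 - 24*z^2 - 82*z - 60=56*c^3 + c^2*(111*z + 36) + c*(-3*z^2 + 54*z - 72) - 2*z^3 - 36*z^2 - 144*z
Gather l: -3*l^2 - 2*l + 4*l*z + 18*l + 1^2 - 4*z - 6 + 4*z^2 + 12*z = -3*l^2 + l*(4*z + 16) + 4*z^2 + 8*z - 5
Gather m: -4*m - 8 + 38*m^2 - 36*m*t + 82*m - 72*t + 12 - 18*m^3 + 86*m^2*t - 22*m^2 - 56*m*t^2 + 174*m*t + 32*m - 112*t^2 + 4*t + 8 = -18*m^3 + m^2*(86*t + 16) + m*(-56*t^2 + 138*t + 110) - 112*t^2 - 68*t + 12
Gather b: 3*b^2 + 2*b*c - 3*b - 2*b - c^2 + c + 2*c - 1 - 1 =3*b^2 + b*(2*c - 5) - c^2 + 3*c - 2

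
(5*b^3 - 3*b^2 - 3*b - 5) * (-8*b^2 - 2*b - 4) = -40*b^5 + 14*b^4 + 10*b^3 + 58*b^2 + 22*b + 20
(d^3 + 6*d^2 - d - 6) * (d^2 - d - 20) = d^5 + 5*d^4 - 27*d^3 - 125*d^2 + 26*d + 120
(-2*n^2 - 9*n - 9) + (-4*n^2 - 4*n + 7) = -6*n^2 - 13*n - 2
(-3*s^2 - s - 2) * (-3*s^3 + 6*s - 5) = 9*s^5 + 3*s^4 - 12*s^3 + 9*s^2 - 7*s + 10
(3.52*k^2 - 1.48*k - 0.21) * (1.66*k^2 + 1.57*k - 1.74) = 5.8432*k^4 + 3.0696*k^3 - 8.797*k^2 + 2.2455*k + 0.3654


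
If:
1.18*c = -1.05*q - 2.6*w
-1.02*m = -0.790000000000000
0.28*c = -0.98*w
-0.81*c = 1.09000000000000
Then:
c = -1.35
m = 0.77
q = 0.56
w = 0.38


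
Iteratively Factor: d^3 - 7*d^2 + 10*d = (d)*(d^2 - 7*d + 10) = d*(d - 2)*(d - 5)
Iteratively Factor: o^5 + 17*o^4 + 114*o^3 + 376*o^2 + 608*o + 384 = (o + 4)*(o^4 + 13*o^3 + 62*o^2 + 128*o + 96) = (o + 2)*(o + 4)*(o^3 + 11*o^2 + 40*o + 48) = (o + 2)*(o + 4)^2*(o^2 + 7*o + 12) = (o + 2)*(o + 4)^3*(o + 3)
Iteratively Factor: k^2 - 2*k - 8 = (k + 2)*(k - 4)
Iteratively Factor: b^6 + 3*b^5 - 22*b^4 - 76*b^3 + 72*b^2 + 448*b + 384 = (b + 2)*(b^5 + b^4 - 24*b^3 - 28*b^2 + 128*b + 192) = (b - 4)*(b + 2)*(b^4 + 5*b^3 - 4*b^2 - 44*b - 48) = (b - 4)*(b + 2)*(b + 4)*(b^3 + b^2 - 8*b - 12) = (b - 4)*(b - 3)*(b + 2)*(b + 4)*(b^2 + 4*b + 4) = (b - 4)*(b - 3)*(b + 2)^2*(b + 4)*(b + 2)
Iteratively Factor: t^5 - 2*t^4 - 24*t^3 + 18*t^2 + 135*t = (t - 3)*(t^4 + t^3 - 21*t^2 - 45*t) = (t - 3)*(t + 3)*(t^3 - 2*t^2 - 15*t) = (t - 5)*(t - 3)*(t + 3)*(t^2 + 3*t) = (t - 5)*(t - 3)*(t + 3)^2*(t)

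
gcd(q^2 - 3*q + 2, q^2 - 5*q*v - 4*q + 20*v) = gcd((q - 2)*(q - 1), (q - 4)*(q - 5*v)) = 1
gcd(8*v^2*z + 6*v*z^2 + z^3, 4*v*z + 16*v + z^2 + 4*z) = 4*v + z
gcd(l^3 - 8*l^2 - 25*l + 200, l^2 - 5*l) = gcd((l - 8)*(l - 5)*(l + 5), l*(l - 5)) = l - 5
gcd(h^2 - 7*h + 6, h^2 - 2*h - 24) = h - 6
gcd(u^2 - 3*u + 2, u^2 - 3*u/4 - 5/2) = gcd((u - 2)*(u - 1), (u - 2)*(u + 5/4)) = u - 2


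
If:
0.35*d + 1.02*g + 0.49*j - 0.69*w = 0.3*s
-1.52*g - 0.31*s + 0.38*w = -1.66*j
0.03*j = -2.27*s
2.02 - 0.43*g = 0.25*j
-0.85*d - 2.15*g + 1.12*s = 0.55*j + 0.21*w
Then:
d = -10.15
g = 3.19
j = 2.59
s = -0.03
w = 1.43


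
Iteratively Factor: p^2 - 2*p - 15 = (p - 5)*(p + 3)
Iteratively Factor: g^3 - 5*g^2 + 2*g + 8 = (g - 2)*(g^2 - 3*g - 4) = (g - 4)*(g - 2)*(g + 1)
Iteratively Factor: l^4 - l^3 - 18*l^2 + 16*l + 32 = (l + 4)*(l^3 - 5*l^2 + 2*l + 8) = (l - 4)*(l + 4)*(l^2 - l - 2) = (l - 4)*(l + 1)*(l + 4)*(l - 2)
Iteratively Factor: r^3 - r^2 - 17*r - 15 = (r + 3)*(r^2 - 4*r - 5) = (r + 1)*(r + 3)*(r - 5)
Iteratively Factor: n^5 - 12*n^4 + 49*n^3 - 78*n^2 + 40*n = (n - 2)*(n^4 - 10*n^3 + 29*n^2 - 20*n) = n*(n - 2)*(n^3 - 10*n^2 + 29*n - 20) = n*(n - 2)*(n - 1)*(n^2 - 9*n + 20) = n*(n - 5)*(n - 2)*(n - 1)*(n - 4)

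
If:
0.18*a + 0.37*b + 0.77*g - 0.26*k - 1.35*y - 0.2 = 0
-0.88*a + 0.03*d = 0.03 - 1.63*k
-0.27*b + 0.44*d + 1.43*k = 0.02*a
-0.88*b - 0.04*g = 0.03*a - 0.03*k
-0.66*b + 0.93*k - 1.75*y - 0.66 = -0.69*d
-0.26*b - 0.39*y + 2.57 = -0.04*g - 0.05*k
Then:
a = -17.56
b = -0.34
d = 31.63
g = 13.21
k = -10.04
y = 6.89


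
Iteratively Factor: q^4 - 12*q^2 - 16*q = (q - 4)*(q^3 + 4*q^2 + 4*q) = (q - 4)*(q + 2)*(q^2 + 2*q) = q*(q - 4)*(q + 2)*(q + 2)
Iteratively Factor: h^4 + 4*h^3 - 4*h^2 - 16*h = (h + 2)*(h^3 + 2*h^2 - 8*h) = (h - 2)*(h + 2)*(h^2 + 4*h) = (h - 2)*(h + 2)*(h + 4)*(h)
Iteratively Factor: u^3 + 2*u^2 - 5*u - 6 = (u + 1)*(u^2 + u - 6) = (u + 1)*(u + 3)*(u - 2)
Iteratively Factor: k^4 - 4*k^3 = (k)*(k^3 - 4*k^2) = k^2*(k^2 - 4*k) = k^2*(k - 4)*(k)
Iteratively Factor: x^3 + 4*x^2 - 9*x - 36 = (x - 3)*(x^2 + 7*x + 12) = (x - 3)*(x + 3)*(x + 4)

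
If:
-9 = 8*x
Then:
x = -9/8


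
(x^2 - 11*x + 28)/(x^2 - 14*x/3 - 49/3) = 3*(x - 4)/(3*x + 7)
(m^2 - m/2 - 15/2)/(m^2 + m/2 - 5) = (m - 3)/(m - 2)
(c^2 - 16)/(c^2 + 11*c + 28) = (c - 4)/(c + 7)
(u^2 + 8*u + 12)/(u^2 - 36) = (u + 2)/(u - 6)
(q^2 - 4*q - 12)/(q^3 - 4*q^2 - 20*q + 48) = (q + 2)/(q^2 + 2*q - 8)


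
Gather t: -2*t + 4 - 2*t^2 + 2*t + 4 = 8 - 2*t^2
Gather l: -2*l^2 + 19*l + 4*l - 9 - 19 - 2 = -2*l^2 + 23*l - 30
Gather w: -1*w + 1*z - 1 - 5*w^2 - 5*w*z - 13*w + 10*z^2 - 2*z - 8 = -5*w^2 + w*(-5*z - 14) + 10*z^2 - z - 9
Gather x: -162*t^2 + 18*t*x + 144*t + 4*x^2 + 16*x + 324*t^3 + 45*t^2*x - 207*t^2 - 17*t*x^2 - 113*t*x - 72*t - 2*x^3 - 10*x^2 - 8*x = 324*t^3 - 369*t^2 + 72*t - 2*x^3 + x^2*(-17*t - 6) + x*(45*t^2 - 95*t + 8)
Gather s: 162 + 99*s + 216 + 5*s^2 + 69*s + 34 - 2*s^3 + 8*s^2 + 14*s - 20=-2*s^3 + 13*s^2 + 182*s + 392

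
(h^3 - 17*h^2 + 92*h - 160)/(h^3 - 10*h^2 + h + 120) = (h - 4)/(h + 3)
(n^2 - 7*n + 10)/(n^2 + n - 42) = (n^2 - 7*n + 10)/(n^2 + n - 42)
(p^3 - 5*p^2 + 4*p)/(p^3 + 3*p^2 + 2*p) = (p^2 - 5*p + 4)/(p^2 + 3*p + 2)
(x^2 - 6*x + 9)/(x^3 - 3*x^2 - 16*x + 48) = (x - 3)/(x^2 - 16)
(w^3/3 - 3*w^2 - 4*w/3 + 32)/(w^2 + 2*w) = (w^3 - 9*w^2 - 4*w + 96)/(3*w*(w + 2))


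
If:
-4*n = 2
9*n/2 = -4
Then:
No Solution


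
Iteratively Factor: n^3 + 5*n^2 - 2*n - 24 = (n - 2)*(n^2 + 7*n + 12) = (n - 2)*(n + 4)*(n + 3)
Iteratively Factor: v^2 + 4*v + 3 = (v + 3)*(v + 1)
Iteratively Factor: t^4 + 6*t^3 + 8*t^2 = (t + 4)*(t^3 + 2*t^2) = t*(t + 4)*(t^2 + 2*t) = t*(t + 2)*(t + 4)*(t)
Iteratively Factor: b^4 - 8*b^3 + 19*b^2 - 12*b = (b)*(b^3 - 8*b^2 + 19*b - 12) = b*(b - 4)*(b^2 - 4*b + 3) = b*(b - 4)*(b - 1)*(b - 3)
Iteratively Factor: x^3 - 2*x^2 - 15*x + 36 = (x - 3)*(x^2 + x - 12) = (x - 3)^2*(x + 4)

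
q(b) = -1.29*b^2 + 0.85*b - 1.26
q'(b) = 0.85 - 2.58*b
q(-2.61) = -12.27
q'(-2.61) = 7.58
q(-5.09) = -39.01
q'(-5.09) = 13.98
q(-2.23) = -9.57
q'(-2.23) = 6.60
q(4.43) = -22.81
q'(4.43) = -10.58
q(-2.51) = -11.52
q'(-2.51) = 7.33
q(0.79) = -1.39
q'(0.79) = -1.19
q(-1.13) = -3.87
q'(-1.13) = 3.77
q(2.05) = -4.94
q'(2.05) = -4.44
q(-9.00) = -113.40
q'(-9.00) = 24.07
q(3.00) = -10.32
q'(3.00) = -6.89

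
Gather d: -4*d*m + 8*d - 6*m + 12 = d*(8 - 4*m) - 6*m + 12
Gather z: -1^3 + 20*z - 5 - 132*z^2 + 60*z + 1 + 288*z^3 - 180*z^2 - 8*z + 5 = 288*z^3 - 312*z^2 + 72*z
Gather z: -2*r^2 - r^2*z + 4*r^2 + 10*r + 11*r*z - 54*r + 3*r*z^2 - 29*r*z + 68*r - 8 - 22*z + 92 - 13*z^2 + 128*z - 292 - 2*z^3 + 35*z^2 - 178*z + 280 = 2*r^2 + 24*r - 2*z^3 + z^2*(3*r + 22) + z*(-r^2 - 18*r - 72) + 72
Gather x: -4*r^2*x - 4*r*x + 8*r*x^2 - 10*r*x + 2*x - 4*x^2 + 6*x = x^2*(8*r - 4) + x*(-4*r^2 - 14*r + 8)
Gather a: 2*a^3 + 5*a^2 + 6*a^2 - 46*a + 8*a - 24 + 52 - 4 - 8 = 2*a^3 + 11*a^2 - 38*a + 16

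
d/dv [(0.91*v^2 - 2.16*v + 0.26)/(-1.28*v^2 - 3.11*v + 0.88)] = (-5.5949*v^2 + 2.2672*v - 1.0922)/(1.6384*v^4 + 7.9616*v^3 + 7.4193*v^2 - 5.4736*v + 0.7744)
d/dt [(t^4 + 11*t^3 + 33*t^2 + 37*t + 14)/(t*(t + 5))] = 2*(t^5 + 13*t^4 + 55*t^3 + 64*t^2 - 14*t - 35)/(t^2*(t^2 + 10*t + 25))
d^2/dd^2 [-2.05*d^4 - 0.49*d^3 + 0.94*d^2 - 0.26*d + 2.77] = -24.6*d^2 - 2.94*d + 1.88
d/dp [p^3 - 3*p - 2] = 3*p^2 - 3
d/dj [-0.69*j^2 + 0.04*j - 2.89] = 0.04 - 1.38*j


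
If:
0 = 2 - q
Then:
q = 2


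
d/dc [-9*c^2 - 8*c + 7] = -18*c - 8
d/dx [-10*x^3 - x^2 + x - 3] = -30*x^2 - 2*x + 1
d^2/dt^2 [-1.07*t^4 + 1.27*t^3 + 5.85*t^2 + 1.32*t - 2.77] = -12.84*t^2 + 7.62*t + 11.7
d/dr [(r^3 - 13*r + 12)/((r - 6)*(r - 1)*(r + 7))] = 30*(-2*r - 1)/(r^4 + 2*r^3 - 83*r^2 - 84*r + 1764)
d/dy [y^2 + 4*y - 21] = 2*y + 4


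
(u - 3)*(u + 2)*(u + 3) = u^3 + 2*u^2 - 9*u - 18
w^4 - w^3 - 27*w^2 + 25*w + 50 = (w - 5)*(w - 2)*(w + 1)*(w + 5)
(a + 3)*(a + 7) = a^2 + 10*a + 21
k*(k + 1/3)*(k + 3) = k^3 + 10*k^2/3 + k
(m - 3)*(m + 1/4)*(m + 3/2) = m^3 - 5*m^2/4 - 39*m/8 - 9/8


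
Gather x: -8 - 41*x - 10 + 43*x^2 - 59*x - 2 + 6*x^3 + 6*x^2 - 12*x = 6*x^3 + 49*x^2 - 112*x - 20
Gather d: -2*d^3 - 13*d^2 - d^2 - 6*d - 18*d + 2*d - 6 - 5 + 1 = -2*d^3 - 14*d^2 - 22*d - 10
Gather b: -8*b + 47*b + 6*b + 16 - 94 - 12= 45*b - 90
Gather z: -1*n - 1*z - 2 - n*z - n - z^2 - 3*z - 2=-2*n - z^2 + z*(-n - 4) - 4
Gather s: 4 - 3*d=4 - 3*d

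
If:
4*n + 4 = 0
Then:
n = -1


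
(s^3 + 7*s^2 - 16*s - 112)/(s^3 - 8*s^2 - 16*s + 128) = (s + 7)/(s - 8)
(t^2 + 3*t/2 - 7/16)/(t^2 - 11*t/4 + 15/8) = (16*t^2 + 24*t - 7)/(2*(8*t^2 - 22*t + 15))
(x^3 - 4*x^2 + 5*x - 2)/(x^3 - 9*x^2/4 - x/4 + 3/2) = 4*(x - 1)/(4*x + 3)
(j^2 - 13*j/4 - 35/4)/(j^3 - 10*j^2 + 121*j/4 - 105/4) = (4*j + 7)/(4*j^2 - 20*j + 21)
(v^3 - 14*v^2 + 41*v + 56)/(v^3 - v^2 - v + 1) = (v^2 - 15*v + 56)/(v^2 - 2*v + 1)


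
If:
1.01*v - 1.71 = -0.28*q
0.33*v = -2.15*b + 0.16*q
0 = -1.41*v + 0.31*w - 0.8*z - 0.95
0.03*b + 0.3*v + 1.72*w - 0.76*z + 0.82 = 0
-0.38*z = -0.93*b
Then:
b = 1.45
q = 14.64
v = -2.36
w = 1.48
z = 3.55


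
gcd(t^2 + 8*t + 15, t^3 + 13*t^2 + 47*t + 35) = t + 5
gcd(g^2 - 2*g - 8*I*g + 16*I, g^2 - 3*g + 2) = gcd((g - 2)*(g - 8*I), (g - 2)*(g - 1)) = g - 2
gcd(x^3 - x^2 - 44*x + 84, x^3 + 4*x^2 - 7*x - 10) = x - 2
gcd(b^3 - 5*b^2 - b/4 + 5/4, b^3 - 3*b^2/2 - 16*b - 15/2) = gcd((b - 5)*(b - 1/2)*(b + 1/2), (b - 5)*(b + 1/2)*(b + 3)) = b^2 - 9*b/2 - 5/2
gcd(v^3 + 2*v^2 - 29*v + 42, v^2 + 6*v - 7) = v + 7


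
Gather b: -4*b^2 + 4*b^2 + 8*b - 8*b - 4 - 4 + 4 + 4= 0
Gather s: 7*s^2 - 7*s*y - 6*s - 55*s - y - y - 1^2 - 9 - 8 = 7*s^2 + s*(-7*y - 61) - 2*y - 18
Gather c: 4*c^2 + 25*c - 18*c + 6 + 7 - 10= 4*c^2 + 7*c + 3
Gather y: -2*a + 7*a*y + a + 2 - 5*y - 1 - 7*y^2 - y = -a - 7*y^2 + y*(7*a - 6) + 1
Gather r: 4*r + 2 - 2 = 4*r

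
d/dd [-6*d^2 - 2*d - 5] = -12*d - 2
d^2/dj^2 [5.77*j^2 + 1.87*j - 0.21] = 11.5400000000000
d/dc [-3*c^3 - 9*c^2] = 9*c*(-c - 2)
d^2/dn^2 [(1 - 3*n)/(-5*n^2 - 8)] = 10*(20*n^2*(3*n - 1) + (1 - 9*n)*(5*n^2 + 8))/(5*n^2 + 8)^3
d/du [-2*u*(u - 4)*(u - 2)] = -6*u^2 + 24*u - 16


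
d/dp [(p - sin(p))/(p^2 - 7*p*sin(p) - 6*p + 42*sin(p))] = (6*p^2*cos(p) - p^2 + 2*p*sin(p) - 36*p*cos(p) - 7*sin(p)^2 + 36*sin(p))/((p - 6)^2*(p - 7*sin(p))^2)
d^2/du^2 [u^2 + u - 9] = 2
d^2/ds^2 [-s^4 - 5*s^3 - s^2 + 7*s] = -12*s^2 - 30*s - 2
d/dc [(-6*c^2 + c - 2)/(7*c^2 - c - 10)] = (-c^2 + 148*c - 12)/(49*c^4 - 14*c^3 - 139*c^2 + 20*c + 100)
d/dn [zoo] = 0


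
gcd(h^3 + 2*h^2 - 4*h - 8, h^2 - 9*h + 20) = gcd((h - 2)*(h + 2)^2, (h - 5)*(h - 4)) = 1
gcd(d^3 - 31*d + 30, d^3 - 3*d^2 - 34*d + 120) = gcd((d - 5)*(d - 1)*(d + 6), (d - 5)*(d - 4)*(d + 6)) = d^2 + d - 30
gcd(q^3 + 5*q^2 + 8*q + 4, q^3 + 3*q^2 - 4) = q^2 + 4*q + 4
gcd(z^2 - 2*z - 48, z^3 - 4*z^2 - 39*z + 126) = z + 6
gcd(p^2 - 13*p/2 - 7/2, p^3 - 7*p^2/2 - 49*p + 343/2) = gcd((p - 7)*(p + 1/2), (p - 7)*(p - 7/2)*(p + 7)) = p - 7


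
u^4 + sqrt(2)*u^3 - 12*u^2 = u^2*(u - 2*sqrt(2))*(u + 3*sqrt(2))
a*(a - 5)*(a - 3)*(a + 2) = a^4 - 6*a^3 - a^2 + 30*a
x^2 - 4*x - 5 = (x - 5)*(x + 1)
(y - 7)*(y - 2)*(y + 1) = y^3 - 8*y^2 + 5*y + 14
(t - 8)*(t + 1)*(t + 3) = t^3 - 4*t^2 - 29*t - 24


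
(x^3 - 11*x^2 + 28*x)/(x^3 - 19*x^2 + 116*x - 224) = x/(x - 8)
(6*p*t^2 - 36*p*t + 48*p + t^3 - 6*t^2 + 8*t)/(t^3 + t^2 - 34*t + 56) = (6*p + t)/(t + 7)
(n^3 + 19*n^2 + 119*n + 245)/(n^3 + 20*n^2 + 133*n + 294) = (n + 5)/(n + 6)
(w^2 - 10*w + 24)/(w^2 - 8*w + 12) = (w - 4)/(w - 2)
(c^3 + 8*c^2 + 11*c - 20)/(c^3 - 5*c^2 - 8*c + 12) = (c^2 + 9*c + 20)/(c^2 - 4*c - 12)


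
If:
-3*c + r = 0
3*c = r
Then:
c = r/3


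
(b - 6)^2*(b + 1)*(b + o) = b^4 + b^3*o - 11*b^3 - 11*b^2*o + 24*b^2 + 24*b*o + 36*b + 36*o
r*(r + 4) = r^2 + 4*r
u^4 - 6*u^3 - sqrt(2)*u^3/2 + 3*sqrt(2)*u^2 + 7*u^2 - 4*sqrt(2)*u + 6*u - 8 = (u - 4)*(u - 2)*(u - sqrt(2))*(u + sqrt(2)/2)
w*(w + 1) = w^2 + w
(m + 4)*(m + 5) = m^2 + 9*m + 20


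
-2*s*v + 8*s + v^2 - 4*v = (-2*s + v)*(v - 4)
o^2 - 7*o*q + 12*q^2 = (o - 4*q)*(o - 3*q)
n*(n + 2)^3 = n^4 + 6*n^3 + 12*n^2 + 8*n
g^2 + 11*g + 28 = (g + 4)*(g + 7)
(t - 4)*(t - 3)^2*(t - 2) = t^4 - 12*t^3 + 53*t^2 - 102*t + 72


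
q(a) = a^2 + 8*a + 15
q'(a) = 2*a + 8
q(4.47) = 70.74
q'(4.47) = 16.94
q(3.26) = 51.71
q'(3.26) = 14.52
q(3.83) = 60.31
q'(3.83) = 15.66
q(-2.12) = 2.53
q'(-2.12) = 3.76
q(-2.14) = 2.46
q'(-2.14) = 3.72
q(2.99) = 47.86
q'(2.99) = 13.98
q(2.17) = 37.07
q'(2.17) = 12.34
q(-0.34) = 12.40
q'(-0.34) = 7.32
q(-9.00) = 24.00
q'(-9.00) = -10.00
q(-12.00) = 63.00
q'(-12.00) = -16.00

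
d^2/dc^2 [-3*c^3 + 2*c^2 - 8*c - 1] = 4 - 18*c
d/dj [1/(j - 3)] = -1/(j - 3)^2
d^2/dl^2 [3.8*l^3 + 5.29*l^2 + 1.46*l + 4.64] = 22.8*l + 10.58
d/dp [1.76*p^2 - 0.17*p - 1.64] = 3.52*p - 0.17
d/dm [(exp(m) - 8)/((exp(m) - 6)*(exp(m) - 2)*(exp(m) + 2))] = 2*(-exp(3*m) + 15*exp(2*m) - 48*exp(m) - 4)*exp(m)/(exp(6*m) - 12*exp(5*m) + 28*exp(4*m) + 96*exp(3*m) - 272*exp(2*m) - 192*exp(m) + 576)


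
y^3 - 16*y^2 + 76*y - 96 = (y - 8)*(y - 6)*(y - 2)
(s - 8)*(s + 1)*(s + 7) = s^3 - 57*s - 56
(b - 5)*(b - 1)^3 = b^4 - 8*b^3 + 18*b^2 - 16*b + 5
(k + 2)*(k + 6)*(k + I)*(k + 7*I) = k^4 + 8*k^3 + 8*I*k^3 + 5*k^2 + 64*I*k^2 - 56*k + 96*I*k - 84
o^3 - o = o*(o - 1)*(o + 1)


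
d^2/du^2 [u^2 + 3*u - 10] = 2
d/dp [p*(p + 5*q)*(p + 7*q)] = 3*p^2 + 24*p*q + 35*q^2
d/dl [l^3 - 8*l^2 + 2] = l*(3*l - 16)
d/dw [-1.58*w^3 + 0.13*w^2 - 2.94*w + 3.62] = -4.74*w^2 + 0.26*w - 2.94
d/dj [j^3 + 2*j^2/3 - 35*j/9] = 3*j^2 + 4*j/3 - 35/9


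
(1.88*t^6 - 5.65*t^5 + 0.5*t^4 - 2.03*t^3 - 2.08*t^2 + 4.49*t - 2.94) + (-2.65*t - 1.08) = 1.88*t^6 - 5.65*t^5 + 0.5*t^4 - 2.03*t^3 - 2.08*t^2 + 1.84*t - 4.02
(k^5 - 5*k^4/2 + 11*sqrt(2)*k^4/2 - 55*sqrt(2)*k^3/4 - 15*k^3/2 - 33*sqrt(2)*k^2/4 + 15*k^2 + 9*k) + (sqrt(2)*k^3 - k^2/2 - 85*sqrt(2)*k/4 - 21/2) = k^5 - 5*k^4/2 + 11*sqrt(2)*k^4/2 - 51*sqrt(2)*k^3/4 - 15*k^3/2 - 33*sqrt(2)*k^2/4 + 29*k^2/2 - 85*sqrt(2)*k/4 + 9*k - 21/2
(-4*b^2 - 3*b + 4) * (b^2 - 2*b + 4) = -4*b^4 + 5*b^3 - 6*b^2 - 20*b + 16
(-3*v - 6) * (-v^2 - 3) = 3*v^3 + 6*v^2 + 9*v + 18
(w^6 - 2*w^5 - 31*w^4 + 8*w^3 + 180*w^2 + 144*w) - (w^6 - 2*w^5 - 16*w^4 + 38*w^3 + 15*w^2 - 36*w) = -15*w^4 - 30*w^3 + 165*w^2 + 180*w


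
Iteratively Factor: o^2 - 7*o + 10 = (o - 2)*(o - 5)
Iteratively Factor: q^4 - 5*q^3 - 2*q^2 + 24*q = (q - 4)*(q^3 - q^2 - 6*q) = (q - 4)*(q - 3)*(q^2 + 2*q) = (q - 4)*(q - 3)*(q + 2)*(q)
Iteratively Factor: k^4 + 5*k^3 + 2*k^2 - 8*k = (k + 4)*(k^3 + k^2 - 2*k) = k*(k + 4)*(k^2 + k - 2) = k*(k - 1)*(k + 4)*(k + 2)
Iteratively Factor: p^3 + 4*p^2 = (p + 4)*(p^2) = p*(p + 4)*(p)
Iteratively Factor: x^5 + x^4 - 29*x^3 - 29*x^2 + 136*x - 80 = (x + 4)*(x^4 - 3*x^3 - 17*x^2 + 39*x - 20) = (x + 4)^2*(x^3 - 7*x^2 + 11*x - 5) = (x - 1)*(x + 4)^2*(x^2 - 6*x + 5) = (x - 1)^2*(x + 4)^2*(x - 5)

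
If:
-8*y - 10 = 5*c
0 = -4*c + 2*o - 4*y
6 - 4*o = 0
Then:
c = 16/3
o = 3/2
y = -55/12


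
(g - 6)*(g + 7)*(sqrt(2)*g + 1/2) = sqrt(2)*g^3 + g^2/2 + sqrt(2)*g^2 - 42*sqrt(2)*g + g/2 - 21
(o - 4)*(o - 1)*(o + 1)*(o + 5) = o^4 + o^3 - 21*o^2 - o + 20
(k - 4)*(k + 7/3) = k^2 - 5*k/3 - 28/3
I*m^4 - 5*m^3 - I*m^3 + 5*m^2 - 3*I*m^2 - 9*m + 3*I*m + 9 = (m - 1)*(m + 3*I)^2*(I*m + 1)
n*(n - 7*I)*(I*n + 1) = I*n^3 + 8*n^2 - 7*I*n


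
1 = 1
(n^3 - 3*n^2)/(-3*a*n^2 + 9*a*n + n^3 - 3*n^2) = -n/(3*a - n)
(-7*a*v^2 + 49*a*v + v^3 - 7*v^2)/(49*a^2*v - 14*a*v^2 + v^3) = (v - 7)/(-7*a + v)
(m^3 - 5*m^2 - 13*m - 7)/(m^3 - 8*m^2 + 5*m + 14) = (m + 1)/(m - 2)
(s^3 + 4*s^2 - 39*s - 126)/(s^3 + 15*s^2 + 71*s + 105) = (s - 6)/(s + 5)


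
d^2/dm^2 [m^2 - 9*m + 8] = 2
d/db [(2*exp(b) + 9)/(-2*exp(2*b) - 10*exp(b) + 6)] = (exp(2*b) + 9*exp(b) + 51/2)*exp(b)/(exp(4*b) + 10*exp(3*b) + 19*exp(2*b) - 30*exp(b) + 9)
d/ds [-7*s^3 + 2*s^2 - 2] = s*(4 - 21*s)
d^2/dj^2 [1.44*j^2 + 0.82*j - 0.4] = 2.88000000000000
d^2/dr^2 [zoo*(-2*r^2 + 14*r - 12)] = zoo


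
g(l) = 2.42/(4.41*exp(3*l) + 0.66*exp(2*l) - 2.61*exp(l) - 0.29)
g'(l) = 2.42*(-13.23*exp(3*l) - 1.32*exp(2*l) + 2.61*exp(l))/(4.41*exp(3*l) + 0.66*exp(2*l) - 2.61*exp(l) - 0.29)^2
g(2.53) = 0.00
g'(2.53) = -0.00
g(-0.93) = -2.56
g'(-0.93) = 0.03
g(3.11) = 0.00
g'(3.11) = -0.00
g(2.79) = 0.00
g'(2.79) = -0.00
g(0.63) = 0.09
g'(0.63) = -0.30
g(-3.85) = -7.01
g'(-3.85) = 1.11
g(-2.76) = -5.36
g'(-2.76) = 1.86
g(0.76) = 0.06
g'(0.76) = -0.19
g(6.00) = 0.00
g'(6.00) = 0.00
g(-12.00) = -8.34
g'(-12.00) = 0.00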